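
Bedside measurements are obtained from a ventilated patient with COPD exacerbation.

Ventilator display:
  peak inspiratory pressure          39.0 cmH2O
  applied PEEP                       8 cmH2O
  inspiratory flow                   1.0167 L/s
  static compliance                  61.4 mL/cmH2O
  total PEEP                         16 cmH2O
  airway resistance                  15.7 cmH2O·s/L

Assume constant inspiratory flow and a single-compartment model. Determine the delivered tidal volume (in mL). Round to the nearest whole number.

Total PEEP = 16 cmH2O (set 8 + intrinsic 8); this is the baseline alveolar pressure.
Equation of motion (constant flow): PIP = Vt/C + R·V̇ + PEEP.
Vt/C = PIP − R·V̇ − PEEP = 39.0 − 15.962 − 16 = 7.038 cmH2O.
Vt = C × 7.038 = 61.4 × 7.038 = 432.13 mL.

432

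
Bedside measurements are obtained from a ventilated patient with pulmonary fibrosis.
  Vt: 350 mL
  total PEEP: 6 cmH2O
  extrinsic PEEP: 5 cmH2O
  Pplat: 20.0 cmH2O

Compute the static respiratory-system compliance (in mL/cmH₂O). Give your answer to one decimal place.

End-expiratory occlusion gives total PEEP = 6 cmH2O (intrinsic PEEP = 6 − 5 = 1). Use total PEEP for the elastic gradient.
Cstat = Vt / (Pplat − PEEPtotal) = 350 / (20.0 − 6) = 350 / 14.0 = 25.0 mL/cmH2O.

25.0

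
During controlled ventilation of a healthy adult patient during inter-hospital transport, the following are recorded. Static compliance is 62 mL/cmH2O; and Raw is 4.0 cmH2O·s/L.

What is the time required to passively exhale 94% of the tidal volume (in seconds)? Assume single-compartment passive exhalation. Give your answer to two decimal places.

0.70

τ = R × C = 4.0 × 62 mL/cmH2O = 4.0 × 0.062 L/cmH2O = 0.248 s.
Exhaled fraction f = 1 − e^(−t/τ) → t = −τ·ln(1 − f) = −0.248·ln(0.06) = 0.6977 s.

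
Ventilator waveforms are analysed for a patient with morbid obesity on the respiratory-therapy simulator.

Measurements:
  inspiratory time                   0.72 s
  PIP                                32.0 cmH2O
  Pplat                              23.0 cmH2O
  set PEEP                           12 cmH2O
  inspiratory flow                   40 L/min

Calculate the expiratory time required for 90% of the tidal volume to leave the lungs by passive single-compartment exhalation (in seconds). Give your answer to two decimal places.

1.36

Flow: 40 L/min ÷ 60 = 0.6667 L/s.
Vt = flow × Ti = 0.6667 L/s × 0.72 s × 1000 mL/L = 480.02 mL.
R = (PIP − Pplat)/V̇ = (32.0 − 23.0) / 0.6667 = 9.0/0.6667 = 13.499 cmH2O·s/L.
C = Vt/(Pplat − PEEP) = 480.02 / (23.0 − 12) = 480.02/11.0 = 43.638 mL/cmH2O.
τ = R × C = 13.499 × 0.04364 L/cmH2O = 0.5891 s.
t = −τ·ln(1 − 0.90) = −0.5891·ln(0.1) = 1.356 s.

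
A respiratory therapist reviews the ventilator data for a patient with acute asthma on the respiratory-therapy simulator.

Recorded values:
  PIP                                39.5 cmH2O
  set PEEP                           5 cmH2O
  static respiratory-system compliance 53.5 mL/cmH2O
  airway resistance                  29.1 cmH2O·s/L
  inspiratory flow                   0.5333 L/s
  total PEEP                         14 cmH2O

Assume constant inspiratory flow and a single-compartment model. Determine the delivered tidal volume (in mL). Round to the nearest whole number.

534

Total PEEP = 14 cmH2O (set 5 + intrinsic 9); this is the baseline alveolar pressure.
Equation of motion (constant flow): PIP = Vt/C + R·V̇ + PEEP.
Vt/C = PIP − R·V̇ − PEEP = 39.5 − 15.519 − 14 = 9.981 cmH2O.
Vt = C × 9.981 = 53.5 × 9.981 = 533.98 mL.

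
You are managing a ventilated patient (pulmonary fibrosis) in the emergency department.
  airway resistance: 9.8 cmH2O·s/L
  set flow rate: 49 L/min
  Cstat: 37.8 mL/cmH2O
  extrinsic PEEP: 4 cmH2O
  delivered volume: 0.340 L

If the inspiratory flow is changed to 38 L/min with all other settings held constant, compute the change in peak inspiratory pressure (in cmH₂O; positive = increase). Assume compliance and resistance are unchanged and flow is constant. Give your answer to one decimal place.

-1.8

Flow: 49 L/min ÷ 60 = 0.8167 L/s.
New flow: 38 L/min ÷ 60 = 0.6333 L/s.
PIP = Vt/C + R·V̇ + PEEP (constant-flow equation of motion).
Only the resistive term changes: ΔPIP = R × ΔV̇ = 9.8 × (0.6333 − 0.8167) = 9.8 × -0.1834 = -1.797 cmH2O.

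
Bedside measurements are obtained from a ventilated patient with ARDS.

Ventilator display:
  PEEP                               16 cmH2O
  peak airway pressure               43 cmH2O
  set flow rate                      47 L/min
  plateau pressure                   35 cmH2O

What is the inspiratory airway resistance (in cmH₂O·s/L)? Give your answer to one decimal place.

Flow: 47 L/min ÷ 60 = 0.7833 L/s.
Raw = (PIP − Pplat) / flow = (43 − 35) / 0.7833 = 8.0 / 0.7833 = 10.213 cmH2O·s/L.

10.2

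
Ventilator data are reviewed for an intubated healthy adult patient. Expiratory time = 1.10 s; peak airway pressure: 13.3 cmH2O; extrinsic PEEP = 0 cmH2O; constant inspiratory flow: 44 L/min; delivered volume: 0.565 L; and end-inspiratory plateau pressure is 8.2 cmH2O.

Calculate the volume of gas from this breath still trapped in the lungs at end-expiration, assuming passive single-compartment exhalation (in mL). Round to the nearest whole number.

Flow: 44 L/min ÷ 60 = 0.7333 L/s.
R = (PIP − Pplat)/V̇ = (13.3 − 8.2) / 0.7333 = 5.1/0.7333 = 6.955 cmH2O·s/L.
C = Vt/(Pplat − PEEP) = 565.0 / (8.2 − 0) = 565.0/8.2 = 68.902 mL/cmH2O.
τ = R × C = 6.955 × 0.0689 L/cmH2O = 0.4792 s.
Fraction remaining = e^(−Te/τ) = e^(−1.10/0.4792) = 0.1007.
Trapped volume = 565.0 × 0.1007 = 56.896 mL.

57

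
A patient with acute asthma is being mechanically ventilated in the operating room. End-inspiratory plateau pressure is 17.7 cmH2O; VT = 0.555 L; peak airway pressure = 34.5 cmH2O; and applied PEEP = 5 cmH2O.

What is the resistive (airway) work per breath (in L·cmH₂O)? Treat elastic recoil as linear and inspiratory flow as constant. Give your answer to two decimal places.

With constant inspiratory flow the resistive pressure is constant at PIP − Pplat = 34.5 − 17.7 = 16.8 cmH2O, so resistive work = 16.8 × 0.555 = 9.324 L·cmH2O.

9.32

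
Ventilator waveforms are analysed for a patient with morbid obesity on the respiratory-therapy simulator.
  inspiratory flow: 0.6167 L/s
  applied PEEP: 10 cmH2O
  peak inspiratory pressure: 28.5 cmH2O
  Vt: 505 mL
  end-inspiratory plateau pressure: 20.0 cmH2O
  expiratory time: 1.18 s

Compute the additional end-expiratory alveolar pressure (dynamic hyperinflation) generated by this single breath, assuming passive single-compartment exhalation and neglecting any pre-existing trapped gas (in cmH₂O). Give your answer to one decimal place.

1.8

R = (PIP − Pplat)/V̇ = (28.5 − 20.0) / 0.6167 = 8.5/0.6167 = 13.783 cmH2O·s/L.
C = Vt/(Pplat − PEEP) = 505.0 / (20.0 − 10) = 505.0/10.0 = 50.5 mL/cmH2O.
τ = R × C = 13.783 × 0.0505 L/cmH2O = 0.696 s.
Fraction remaining = e^(−Te/τ) = e^(−1.18/0.696) = 0.1835; trapped volume = 505.0 × 0.1835 = 92.668 mL.
Additional alveolar pressure from trapping ≈ V_trapped / C = 92.668 / 50.5 = 1.835 cmH2O.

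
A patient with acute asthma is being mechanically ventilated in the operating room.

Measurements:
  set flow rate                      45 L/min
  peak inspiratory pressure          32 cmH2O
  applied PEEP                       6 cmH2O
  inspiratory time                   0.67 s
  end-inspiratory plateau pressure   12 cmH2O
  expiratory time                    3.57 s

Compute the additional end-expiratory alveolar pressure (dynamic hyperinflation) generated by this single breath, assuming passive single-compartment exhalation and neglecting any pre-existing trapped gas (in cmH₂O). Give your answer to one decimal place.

Flow: 45 L/min ÷ 60 = 0.75 L/s.
Vt = flow × Ti = 0.75 L/s × 0.67 s × 1000 mL/L = 502.5 mL.
R = (PIP − Pplat)/V̇ = (32 − 12) / 0.75 = 20.0/0.75 = 26.667 cmH2O·s/L.
C = Vt/(Pplat − PEEP) = 502.5 / (12 − 6) = 502.5/6.0 = 83.75 mL/cmH2O.
τ = R × C = 26.667 × 0.08375 L/cmH2O = 2.233 s.
Fraction remaining = e^(−Te/τ) = e^(−3.57/2.233) = 0.2021; trapped volume = 502.5 × 0.2021 = 101.56 mL.
Additional alveolar pressure from trapping ≈ V_trapped / C = 101.56 / 83.75 = 1.213 cmH2O.

1.2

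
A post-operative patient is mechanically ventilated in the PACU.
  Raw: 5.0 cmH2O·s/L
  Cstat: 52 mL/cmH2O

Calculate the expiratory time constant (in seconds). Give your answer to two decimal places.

τ = R × C = 5.0 × 52 mL/cmH2O = 5.0 × 0.052 L/cmH2O = 0.26 s.

0.26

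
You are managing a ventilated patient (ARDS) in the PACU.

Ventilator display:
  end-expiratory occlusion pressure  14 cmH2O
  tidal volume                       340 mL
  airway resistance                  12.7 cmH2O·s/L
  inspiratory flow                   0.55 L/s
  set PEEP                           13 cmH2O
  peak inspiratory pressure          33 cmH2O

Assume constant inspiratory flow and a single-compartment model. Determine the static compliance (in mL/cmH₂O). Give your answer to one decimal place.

Total PEEP = 14 cmH2O (set 13 + intrinsic 1); this is the baseline alveolar pressure.
Equation of motion (constant flow): PIP = Vt/C + R·V̇ + PEEP.
Vt/C = PIP − R·V̇ − PEEP = 33 − 12.7×0.55 − 14 = 33 − 6.985 − 14 = 12.015 cmH2O.
C = Vt / 12.015 = 340 / 12.015 = 28.298 mL/cmH2O.

28.3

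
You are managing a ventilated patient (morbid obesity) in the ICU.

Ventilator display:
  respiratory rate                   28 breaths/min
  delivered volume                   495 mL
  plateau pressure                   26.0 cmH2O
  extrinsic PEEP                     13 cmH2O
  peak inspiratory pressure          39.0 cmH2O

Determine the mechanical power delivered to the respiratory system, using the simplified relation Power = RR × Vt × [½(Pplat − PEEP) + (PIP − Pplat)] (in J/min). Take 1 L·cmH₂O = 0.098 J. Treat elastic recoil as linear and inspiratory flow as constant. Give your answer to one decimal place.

Per-breath work = Vt × [½(Pplat−PEEP) + (PIP−Pplat)] = 0.495 × [0.5×13.0 + 13.0] = 0.495 × 19.5 = 9.653 L·cmH2O.
Power = 28 × 9.653 = 270.28 L·cmH2O/min.
× 0.098 J/(L·cmH2O) → 26.487 J/min.

26.5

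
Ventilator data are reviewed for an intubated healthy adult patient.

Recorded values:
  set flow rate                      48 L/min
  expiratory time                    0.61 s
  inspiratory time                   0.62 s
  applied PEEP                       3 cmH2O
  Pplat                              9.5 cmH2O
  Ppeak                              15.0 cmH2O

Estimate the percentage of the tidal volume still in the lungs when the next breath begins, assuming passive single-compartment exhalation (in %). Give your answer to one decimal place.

31.3

Flow: 48 L/min ÷ 60 = 0.8 L/s.
Vt = flow × Ti = 0.8 L/s × 0.62 s × 1000 mL/L = 496.0 mL.
R = (PIP − Pplat)/V̇ = (15.0 − 9.5) / 0.8 = 5.5/0.8 = 6.875 cmH2O·s/L.
C = Vt/(Pplat − PEEP) = 496.0 / (9.5 − 3) = 496.0/6.5 = 76.308 mL/cmH2O.
τ = R × C = 6.875 × 0.07631 L/cmH2O = 0.5246 s.
Fraction remaining at end-expiration = e^(−Te/τ) = e^(−0.61/0.5246) = 0.3126 → 31.26%.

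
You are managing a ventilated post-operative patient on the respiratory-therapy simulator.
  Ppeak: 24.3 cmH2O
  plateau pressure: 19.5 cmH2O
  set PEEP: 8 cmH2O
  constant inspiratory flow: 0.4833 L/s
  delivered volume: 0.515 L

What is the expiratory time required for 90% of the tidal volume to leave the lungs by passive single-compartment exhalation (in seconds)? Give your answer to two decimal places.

1.02

R = (PIP − Pplat)/V̇ = (24.3 − 19.5) / 0.4833 = 4.8/0.4833 = 9.932 cmH2O·s/L.
C = Vt/(Pplat − PEEP) = 515.0 / (19.5 − 8) = 515.0/11.5 = 44.783 mL/cmH2O.
τ = R × C = 9.932 × 0.04478 L/cmH2O = 0.4448 s.
t = −τ·ln(1 − 0.90) = −0.4448·ln(0.1) = 1.024 s.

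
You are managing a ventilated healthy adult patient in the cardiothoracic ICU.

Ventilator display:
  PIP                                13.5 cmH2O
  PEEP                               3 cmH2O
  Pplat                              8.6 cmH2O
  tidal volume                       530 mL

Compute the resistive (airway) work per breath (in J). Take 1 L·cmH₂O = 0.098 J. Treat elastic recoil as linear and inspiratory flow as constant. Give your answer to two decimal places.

0.25

With constant inspiratory flow the resistive pressure is constant at PIP − Pplat = 13.5 − 8.6 = 4.9 cmH2O, so resistive work = 4.9 × 0.530 = 2.597 L·cmH2O.
× 0.098 J/(L·cmH2O) → 0.2545 J.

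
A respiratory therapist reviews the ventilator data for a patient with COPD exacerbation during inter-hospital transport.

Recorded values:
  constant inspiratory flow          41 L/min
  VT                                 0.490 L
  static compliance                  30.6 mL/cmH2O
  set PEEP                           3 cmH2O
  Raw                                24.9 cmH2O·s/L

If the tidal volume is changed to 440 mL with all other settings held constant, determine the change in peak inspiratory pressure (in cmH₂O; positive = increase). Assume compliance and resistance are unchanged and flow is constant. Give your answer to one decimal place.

-1.6

PIP = Vt/C + R·V̇ + PEEP (constant-flow equation of motion).
Only the elastic term changes: ΔPIP = ΔVt / C = (440 − 490) / 30.6 = -1.634 cmH2O.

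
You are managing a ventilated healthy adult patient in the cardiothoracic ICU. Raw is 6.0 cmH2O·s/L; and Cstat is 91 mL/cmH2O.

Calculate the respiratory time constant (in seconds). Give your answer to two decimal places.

0.55

τ = R × C = 6.0 × 91 mL/cmH2O = 6.0 × 0.091 L/cmH2O = 0.546 s.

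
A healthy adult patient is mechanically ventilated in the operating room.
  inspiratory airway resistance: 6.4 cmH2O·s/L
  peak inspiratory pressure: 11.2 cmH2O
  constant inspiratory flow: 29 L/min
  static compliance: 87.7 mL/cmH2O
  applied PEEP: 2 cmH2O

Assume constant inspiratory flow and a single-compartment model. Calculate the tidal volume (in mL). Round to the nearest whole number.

536

Flow: 29 L/min ÷ 60 = 0.4833 L/s.
Equation of motion (constant flow): PIP = Vt/C + R·V̇ + PEEP.
Vt/C = PIP − R·V̇ − PEEP = 11.2 − 3.093 − 2 = 6.107 cmH2O.
Vt = C × 6.107 = 87.7 × 6.107 = 535.58 mL.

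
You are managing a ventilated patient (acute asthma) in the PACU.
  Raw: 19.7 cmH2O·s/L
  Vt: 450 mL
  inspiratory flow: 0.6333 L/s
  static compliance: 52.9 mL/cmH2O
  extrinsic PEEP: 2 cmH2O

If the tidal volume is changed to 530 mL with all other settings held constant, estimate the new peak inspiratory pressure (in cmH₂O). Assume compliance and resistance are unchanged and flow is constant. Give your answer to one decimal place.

24.5

PIP = Vt/C + R·V̇ + PEEP (constant-flow equation of motion).
Only the elastic term changes: ΔPIP = ΔVt / C = (530 − 450) / 52.9 = 1.512 cmH2O.
Original PIP = 450/52.9 + 19.7×0.6333 + 2 = 22.983 cmH2O; new PIP = 22.983 + (1.512) = 24.495 cmH2O.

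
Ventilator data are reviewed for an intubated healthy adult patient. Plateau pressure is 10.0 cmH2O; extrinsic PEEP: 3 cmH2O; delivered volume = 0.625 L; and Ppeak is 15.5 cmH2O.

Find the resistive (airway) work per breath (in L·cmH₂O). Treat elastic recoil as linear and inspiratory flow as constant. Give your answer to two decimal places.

3.44

With constant inspiratory flow the resistive pressure is constant at PIP − Pplat = 15.5 − 10.0 = 5.5 cmH2O, so resistive work = 5.5 × 0.625 = 3.438 L·cmH2O.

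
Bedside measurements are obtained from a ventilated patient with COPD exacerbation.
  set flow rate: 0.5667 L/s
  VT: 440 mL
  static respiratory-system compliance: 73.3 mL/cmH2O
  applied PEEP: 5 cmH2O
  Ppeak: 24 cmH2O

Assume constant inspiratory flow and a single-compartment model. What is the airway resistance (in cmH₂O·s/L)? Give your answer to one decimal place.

Equation of motion (constant flow): PIP = Vt/C + R·V̇ + PEEP.
R·V̇ = PIP − Vt/C − PEEP = 24 − 440/73.3 − 5 = 24 − 6.003 − 5 = 12.997 cmH2O.
R = 12.997 / 0.5667 = 22.935 cmH2O·s/L.

22.9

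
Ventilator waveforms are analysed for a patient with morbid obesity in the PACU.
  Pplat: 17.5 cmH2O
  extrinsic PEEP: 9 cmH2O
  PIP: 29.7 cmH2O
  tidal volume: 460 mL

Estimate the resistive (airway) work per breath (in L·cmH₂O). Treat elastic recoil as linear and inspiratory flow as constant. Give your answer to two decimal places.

5.61

With constant inspiratory flow the resistive pressure is constant at PIP − Pplat = 29.7 − 17.5 = 12.2 cmH2O, so resistive work = 12.2 × 0.460 = 5.612 L·cmH2O.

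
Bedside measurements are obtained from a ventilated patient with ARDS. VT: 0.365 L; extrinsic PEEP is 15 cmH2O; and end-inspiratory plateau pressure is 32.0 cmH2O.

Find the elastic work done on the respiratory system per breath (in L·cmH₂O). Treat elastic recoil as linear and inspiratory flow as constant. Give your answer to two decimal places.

Elastic work ≈ ½ × (Pplat − PEEP) × Vt = 0.5 × (32.0 − 15) × 0.365 L = 0.5 × 17.0 × 0.365 = 3.103 L·cmH2O.

3.10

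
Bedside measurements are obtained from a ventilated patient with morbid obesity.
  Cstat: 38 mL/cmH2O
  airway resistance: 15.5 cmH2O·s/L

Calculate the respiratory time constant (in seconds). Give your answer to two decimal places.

0.59

τ = R × C = 15.5 × 38 mL/cmH2O = 15.5 × 0.038 L/cmH2O = 0.589 s.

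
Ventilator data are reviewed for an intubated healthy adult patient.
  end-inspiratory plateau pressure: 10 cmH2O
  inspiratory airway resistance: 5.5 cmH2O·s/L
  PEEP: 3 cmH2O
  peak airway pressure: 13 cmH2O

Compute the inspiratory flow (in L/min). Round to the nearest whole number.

flow = (PIP − Pplat) / Raw = (13 − 10) / 5.5 = 0.5455 L/s × 60 = 32.73 L/min.

33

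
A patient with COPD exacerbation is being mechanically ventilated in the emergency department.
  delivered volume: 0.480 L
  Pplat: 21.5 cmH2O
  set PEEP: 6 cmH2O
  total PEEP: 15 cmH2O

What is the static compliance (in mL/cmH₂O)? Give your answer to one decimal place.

73.8

End-expiratory occlusion gives total PEEP = 15 cmH2O (intrinsic PEEP = 15 − 6 = 9). Use total PEEP for the elastic gradient.
Cstat = Vt / (Pplat − PEEPtotal) = 480 / (21.5 − 15) = 480 / 6.5 = 73.846 mL/cmH2O.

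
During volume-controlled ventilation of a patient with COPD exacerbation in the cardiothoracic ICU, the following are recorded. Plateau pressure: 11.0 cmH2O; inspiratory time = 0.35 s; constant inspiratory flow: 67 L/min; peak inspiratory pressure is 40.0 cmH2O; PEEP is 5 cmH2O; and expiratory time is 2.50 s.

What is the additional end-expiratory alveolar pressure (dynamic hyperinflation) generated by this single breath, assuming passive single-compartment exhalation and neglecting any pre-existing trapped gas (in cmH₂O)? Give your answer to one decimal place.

1.4

Flow: 67 L/min ÷ 60 = 1.1167 L/s.
Vt = flow × Ti = 1.1167 L/s × 0.35 s × 1000 mL/L = 390.85 mL.
R = (PIP − Pplat)/V̇ = (40.0 − 11.0) / 1.1167 = 29.0/1.1167 = 25.969 cmH2O·s/L.
C = Vt/(Pplat − PEEP) = 390.85 / (11.0 − 5) = 390.85/6.0 = 65.142 mL/cmH2O.
τ = R × C = 25.969 × 0.06514 L/cmH2O = 1.692 s.
Fraction remaining = e^(−Te/τ) = e^(−2.50/1.692) = 0.2282; trapped volume = 390.85 × 0.2282 = 89.192 mL.
Additional alveolar pressure from trapping ≈ V_trapped / C = 89.192 / 65.142 = 1.369 cmH2O.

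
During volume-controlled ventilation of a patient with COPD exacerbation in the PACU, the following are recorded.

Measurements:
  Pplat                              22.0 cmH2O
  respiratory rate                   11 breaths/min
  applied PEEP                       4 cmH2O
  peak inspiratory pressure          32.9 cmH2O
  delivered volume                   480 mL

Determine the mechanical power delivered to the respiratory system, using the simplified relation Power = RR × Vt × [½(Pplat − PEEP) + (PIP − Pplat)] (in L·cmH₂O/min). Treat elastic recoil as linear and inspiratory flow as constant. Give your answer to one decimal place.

Per-breath work = Vt × [½(Pplat−PEEP) + (PIP−Pplat)] = 0.480 × [0.5×18.0 + 10.9] = 0.480 × 19.9 = 9.552 L·cmH2O.
Power = 11 × 9.552 = 105.07 L·cmH2O/min.

105.1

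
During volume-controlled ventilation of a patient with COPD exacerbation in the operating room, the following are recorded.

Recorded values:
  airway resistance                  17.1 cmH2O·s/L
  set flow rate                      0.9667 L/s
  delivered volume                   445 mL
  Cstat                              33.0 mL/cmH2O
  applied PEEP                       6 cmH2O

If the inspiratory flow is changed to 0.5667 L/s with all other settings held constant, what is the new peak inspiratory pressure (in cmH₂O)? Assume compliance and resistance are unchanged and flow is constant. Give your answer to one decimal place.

PIP = Vt/C + R·V̇ + PEEP (constant-flow equation of motion).
Only the resistive term changes: ΔPIP = R × ΔV̇ = 17.1 × (0.5667 − 0.9667) = 17.1 × -0.4 = -6.84 cmH2O.
Original PIP = 445/33.0 + 17.1×0.9667 + 6 = 36.015 cmH2O; new PIP = 36.015 + (-6.84) = 29.175 cmH2O.

29.2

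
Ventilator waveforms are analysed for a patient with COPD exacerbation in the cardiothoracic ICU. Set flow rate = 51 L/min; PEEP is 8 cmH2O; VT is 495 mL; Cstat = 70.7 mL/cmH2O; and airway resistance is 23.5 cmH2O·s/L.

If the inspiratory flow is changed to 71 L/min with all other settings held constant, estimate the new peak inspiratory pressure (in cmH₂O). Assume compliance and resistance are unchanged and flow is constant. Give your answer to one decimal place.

42.8

Flow: 51 L/min ÷ 60 = 0.85 L/s.
New flow: 71 L/min ÷ 60 = 1.1833 L/s.
PIP = Vt/C + R·V̇ + PEEP (constant-flow equation of motion).
Only the resistive term changes: ΔPIP = R × ΔV̇ = 23.5 × (1.1833 − 0.85) = 23.5 × 0.3333 = 7.833 cmH2O.
Original PIP = 495/70.7 + 23.5×0.85 + 8 = 34.976 cmH2O; new PIP = 34.976 + (7.833) = 42.809 cmH2O.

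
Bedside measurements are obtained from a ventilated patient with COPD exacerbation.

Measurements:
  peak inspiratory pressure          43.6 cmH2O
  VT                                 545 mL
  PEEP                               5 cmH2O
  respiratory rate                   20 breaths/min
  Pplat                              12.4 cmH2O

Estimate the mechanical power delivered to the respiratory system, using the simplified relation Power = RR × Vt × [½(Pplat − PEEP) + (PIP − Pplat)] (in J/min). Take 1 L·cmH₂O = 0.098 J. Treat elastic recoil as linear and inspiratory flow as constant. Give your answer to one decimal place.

37.3

Per-breath work = Vt × [½(Pplat−PEEP) + (PIP−Pplat)] = 0.545 × [0.5×7.4 + 31.2] = 0.545 × 34.9 = 19.021 L·cmH2O.
Power = 20 × 19.021 = 380.42 L·cmH2O/min.
× 0.098 J/(L·cmH2O) → 37.281 J/min.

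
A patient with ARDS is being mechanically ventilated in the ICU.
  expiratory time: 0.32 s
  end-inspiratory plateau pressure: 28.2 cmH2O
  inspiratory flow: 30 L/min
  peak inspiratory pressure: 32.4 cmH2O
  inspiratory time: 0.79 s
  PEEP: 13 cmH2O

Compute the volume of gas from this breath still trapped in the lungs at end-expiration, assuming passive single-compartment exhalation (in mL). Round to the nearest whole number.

91

Flow: 30 L/min ÷ 60 = 0.5 L/s.
Vt = flow × Ti = 0.5 L/s × 0.79 s × 1000 mL/L = 395.0 mL.
R = (PIP − Pplat)/V̇ = (32.4 − 28.2) / 0.5 = 4.2/0.5 = 8.4 cmH2O·s/L.
C = Vt/(Pplat − PEEP) = 395.0 / (28.2 − 13) = 395.0/15.2 = 25.987 mL/cmH2O.
τ = R × C = 8.4 × 0.02599 L/cmH2O = 0.2183 s.
Fraction remaining = e^(−Te/τ) = e^(−0.32/0.2183) = 0.2309.
Trapped volume = 395.0 × 0.2309 = 91.206 mL.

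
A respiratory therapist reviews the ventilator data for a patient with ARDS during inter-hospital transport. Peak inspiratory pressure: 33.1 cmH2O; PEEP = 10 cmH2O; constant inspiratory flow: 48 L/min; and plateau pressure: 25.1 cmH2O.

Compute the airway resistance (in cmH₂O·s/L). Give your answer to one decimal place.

Flow: 48 L/min ÷ 60 = 0.8 L/s.
Raw = (PIP − Pplat) / flow = (33.1 − 25.1) / 0.8 = 8.0 / 0.8 = 10.0 cmH2O·s/L.

10.0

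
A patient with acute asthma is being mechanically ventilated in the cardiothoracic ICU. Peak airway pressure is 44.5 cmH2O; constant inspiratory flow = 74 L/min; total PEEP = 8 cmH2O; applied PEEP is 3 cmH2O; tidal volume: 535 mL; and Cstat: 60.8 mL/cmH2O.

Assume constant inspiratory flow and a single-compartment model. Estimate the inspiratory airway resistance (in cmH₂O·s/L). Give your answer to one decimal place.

Flow: 74 L/min ÷ 60 = 1.2333 L/s.
Total PEEP = 8 cmH2O (set 3 + intrinsic 5); this is the baseline alveolar pressure.
Equation of motion (constant flow): PIP = Vt/C + R·V̇ + PEEP.
R·V̇ = PIP − Vt/C − PEEP = 44.5 − 535/60.8 − 8 = 44.5 − 8.799 − 8 = 27.701 cmH2O.
R = 27.701 / 1.2333 = 22.461 cmH2O·s/L.

22.5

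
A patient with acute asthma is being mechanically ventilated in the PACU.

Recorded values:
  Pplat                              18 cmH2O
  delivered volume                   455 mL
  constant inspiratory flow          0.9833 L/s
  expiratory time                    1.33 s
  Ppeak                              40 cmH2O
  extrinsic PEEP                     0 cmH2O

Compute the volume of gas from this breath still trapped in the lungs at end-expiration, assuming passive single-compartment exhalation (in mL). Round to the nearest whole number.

R = (PIP − Pplat)/V̇ = (40 − 18) / 0.9833 = 22.0/0.9833 = 22.374 cmH2O·s/L.
C = Vt/(Pplat − PEEP) = 455.0 / (18 − 0) = 455.0/18.0 = 25.278 mL/cmH2O.
τ = R × C = 22.374 × 0.02528 L/cmH2O = 0.5656 s.
Fraction remaining = e^(−Te/τ) = e^(−1.33/0.5656) = 0.09523.
Trapped volume = 455.0 × 0.09523 = 43.33 mL.

43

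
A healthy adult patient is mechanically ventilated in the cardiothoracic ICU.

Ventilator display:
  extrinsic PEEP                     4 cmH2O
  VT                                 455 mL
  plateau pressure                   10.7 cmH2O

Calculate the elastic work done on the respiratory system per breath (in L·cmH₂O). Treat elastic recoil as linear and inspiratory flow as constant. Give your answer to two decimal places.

1.52

Elastic work ≈ ½ × (Pplat − PEEP) × Vt = 0.5 × (10.7 − 4) × 0.455 L = 0.5 × 6.7 × 0.455 = 1.524 L·cmH2O.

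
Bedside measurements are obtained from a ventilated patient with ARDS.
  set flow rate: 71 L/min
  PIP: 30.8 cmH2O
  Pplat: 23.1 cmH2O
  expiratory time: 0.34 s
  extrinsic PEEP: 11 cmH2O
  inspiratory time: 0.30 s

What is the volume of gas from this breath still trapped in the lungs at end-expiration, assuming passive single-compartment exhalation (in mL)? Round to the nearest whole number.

60

Flow: 71 L/min ÷ 60 = 1.1833 L/s.
Vt = flow × Ti = 1.1833 L/s × 0.30 s × 1000 mL/L = 354.99 mL.
R = (PIP − Pplat)/V̇ = (30.8 − 23.1) / 1.1833 = 7.7/1.1833 = 6.507 cmH2O·s/L.
C = Vt/(Pplat − PEEP) = 354.99 / (23.1 − 11) = 354.99/12.1 = 29.338 mL/cmH2O.
τ = R × C = 6.507 × 0.02934 L/cmH2O = 0.1909 s.
Fraction remaining = e^(−Te/τ) = e^(−0.34/0.1909) = 0.1685.
Trapped volume = 354.99 × 0.1685 = 59.816 mL.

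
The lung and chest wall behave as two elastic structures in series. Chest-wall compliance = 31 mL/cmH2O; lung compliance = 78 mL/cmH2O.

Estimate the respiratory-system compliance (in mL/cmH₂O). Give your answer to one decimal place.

22.2

Lung and chest wall are elastances in series: 1/Crs = 1/CL + 1/Ccw.
1/Crs = 1/78 + 1/31 = 0.04508.
Crs = 22.183 mL/cmH2O.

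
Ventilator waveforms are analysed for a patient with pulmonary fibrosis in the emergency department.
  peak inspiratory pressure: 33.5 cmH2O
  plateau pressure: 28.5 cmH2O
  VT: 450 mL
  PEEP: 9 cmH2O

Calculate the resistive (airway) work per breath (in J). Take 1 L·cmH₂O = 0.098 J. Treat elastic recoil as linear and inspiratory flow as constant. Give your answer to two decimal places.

0.22

With constant inspiratory flow the resistive pressure is constant at PIP − Pplat = 33.5 − 28.5 = 5.0 cmH2O, so resistive work = 5.0 × 0.450 = 2.25 L·cmH2O.
× 0.098 J/(L·cmH2O) → 0.2205 J.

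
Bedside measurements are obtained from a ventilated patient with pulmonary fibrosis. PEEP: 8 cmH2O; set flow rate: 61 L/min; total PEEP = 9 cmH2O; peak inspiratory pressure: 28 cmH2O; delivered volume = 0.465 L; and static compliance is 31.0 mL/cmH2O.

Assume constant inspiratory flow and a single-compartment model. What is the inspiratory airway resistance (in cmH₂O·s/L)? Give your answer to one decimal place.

3.9

Flow: 61 L/min ÷ 60 = 1.0167 L/s.
Total PEEP = 9 cmH2O (set 8 + intrinsic 1); this is the baseline alveolar pressure.
Equation of motion (constant flow): PIP = Vt/C + R·V̇ + PEEP.
R·V̇ = PIP − Vt/C − PEEP = 28 − 465/31.0 − 9 = 28 − 15.0 − 9 = 4.0 cmH2O.
R = 4.0 / 1.0167 = 3.934 cmH2O·s/L.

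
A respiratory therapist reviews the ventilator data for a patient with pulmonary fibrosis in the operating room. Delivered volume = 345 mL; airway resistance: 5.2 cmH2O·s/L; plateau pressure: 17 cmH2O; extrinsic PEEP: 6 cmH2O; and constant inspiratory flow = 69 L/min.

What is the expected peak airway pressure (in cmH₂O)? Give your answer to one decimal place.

23.0

Flow: 69 L/min ÷ 60 = 1.15 L/s.
PIP = Pplat + Raw × flow = 17 + 5.2 × 1.15 = 17 + 5.98 = 22.98 cmH2O.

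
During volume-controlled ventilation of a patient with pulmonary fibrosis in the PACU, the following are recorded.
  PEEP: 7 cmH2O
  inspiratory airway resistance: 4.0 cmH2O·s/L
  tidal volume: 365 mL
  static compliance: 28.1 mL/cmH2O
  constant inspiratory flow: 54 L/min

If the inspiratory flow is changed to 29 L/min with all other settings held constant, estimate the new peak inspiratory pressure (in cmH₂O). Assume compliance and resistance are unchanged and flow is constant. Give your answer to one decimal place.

21.9

Flow: 54 L/min ÷ 60 = 0.9 L/s.
New flow: 29 L/min ÷ 60 = 0.4833 L/s.
PIP = Vt/C + R·V̇ + PEEP (constant-flow equation of motion).
Only the resistive term changes: ΔPIP = R × ΔV̇ = 4.0 × (0.4833 − 0.9) = 4.0 × -0.4167 = -1.667 cmH2O.
Original PIP = 365/28.1 + 4.0×0.9 + 7 = 23.589 cmH2O; new PIP = 23.589 + (-1.667) = 21.922 cmH2O.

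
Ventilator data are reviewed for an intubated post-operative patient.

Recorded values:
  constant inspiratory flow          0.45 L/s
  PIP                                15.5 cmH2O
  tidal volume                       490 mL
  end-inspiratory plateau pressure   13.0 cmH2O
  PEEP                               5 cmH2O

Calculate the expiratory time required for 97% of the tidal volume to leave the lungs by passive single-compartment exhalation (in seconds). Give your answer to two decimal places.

R = (PIP − Pplat)/V̇ = (15.5 − 13.0) / 0.45 = 2.5/0.45 = 5.556 cmH2O·s/L.
C = Vt/(Pplat − PEEP) = 490.0 / (13.0 − 5) = 490.0/8.0 = 61.25 mL/cmH2O.
τ = R × C = 5.556 × 0.06125 L/cmH2O = 0.3403 s.
t = −τ·ln(1 − 0.97) = −0.3403·ln(0.03) = 1.193 s.

1.19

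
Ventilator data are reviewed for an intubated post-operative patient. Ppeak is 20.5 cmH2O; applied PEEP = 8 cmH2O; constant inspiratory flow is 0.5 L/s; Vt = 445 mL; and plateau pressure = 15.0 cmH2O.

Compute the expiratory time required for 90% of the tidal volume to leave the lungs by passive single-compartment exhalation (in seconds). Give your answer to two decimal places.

R = (PIP − Pplat)/V̇ = (20.5 − 15.0) / 0.5 = 5.5/0.5 = 11.0 cmH2O·s/L.
C = Vt/(Pplat − PEEP) = 445.0 / (15.0 − 8) = 445.0/7.0 = 63.571 mL/cmH2O.
τ = R × C = 11.0 × 0.06357 L/cmH2O = 0.6993 s.
t = −τ·ln(1 − 0.90) = −0.6993·ln(0.1) = 1.61 s.

1.61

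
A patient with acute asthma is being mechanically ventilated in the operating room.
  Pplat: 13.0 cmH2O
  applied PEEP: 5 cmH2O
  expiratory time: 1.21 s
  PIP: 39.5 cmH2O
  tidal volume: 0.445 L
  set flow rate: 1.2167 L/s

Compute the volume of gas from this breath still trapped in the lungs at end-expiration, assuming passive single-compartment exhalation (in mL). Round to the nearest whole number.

R = (PIP − Pplat)/V̇ = (39.5 − 13.0) / 1.2167 = 26.5/1.2167 = 21.78 cmH2O·s/L.
C = Vt/(Pplat − PEEP) = 445.0 / (13.0 − 5) = 445.0/8.0 = 55.625 mL/cmH2O.
τ = R × C = 21.78 × 0.05563 L/cmH2O = 1.212 s.
Fraction remaining = e^(−Te/τ) = e^(−1.21/1.212) = 0.3685.
Trapped volume = 445.0 × 0.3685 = 163.98 mL.

164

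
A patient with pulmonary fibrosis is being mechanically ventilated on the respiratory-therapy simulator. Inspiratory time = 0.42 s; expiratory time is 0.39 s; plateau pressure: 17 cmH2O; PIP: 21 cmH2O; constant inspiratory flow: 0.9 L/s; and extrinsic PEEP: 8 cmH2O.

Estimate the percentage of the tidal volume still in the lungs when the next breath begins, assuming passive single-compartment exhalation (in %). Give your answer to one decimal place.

Vt = flow × Ti = 0.9 L/s × 0.42 s × 1000 mL/L = 378.0 mL.
R = (PIP − Pplat)/V̇ = (21 − 17) / 0.9 = 4.0/0.9 = 4.444 cmH2O·s/L.
C = Vt/(Pplat − PEEP) = 378.0 / (17 − 8) = 378.0/9.0 = 42.0 mL/cmH2O.
τ = R × C = 4.444 × 0.042 L/cmH2O = 0.1866 s.
Fraction remaining at end-expiration = e^(−Te/τ) = e^(−0.39/0.1866) = 0.1237 → 12.37%.

12.4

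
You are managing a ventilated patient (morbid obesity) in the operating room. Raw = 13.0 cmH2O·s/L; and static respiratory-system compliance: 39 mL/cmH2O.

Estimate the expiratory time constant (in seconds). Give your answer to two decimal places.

τ = R × C = 13.0 × 39 mL/cmH2O = 13.0 × 0.039 L/cmH2O = 0.507 s.

0.51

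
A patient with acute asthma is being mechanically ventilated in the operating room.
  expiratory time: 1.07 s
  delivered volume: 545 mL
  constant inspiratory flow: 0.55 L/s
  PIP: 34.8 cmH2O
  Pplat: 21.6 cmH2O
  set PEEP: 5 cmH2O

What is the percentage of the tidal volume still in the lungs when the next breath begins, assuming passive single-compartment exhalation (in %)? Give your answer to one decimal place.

25.7

R = (PIP − Pplat)/V̇ = (34.8 − 21.6) / 0.55 = 13.2/0.55 = 24.0 cmH2O·s/L.
C = Vt/(Pplat − PEEP) = 545.0 / (21.6 − 5) = 545.0/16.6 = 32.831 mL/cmH2O.
τ = R × C = 24.0 × 0.03283 L/cmH2O = 0.7879 s.
Fraction remaining at end-expiration = e^(−Te/τ) = e^(−1.07/0.7879) = 0.2572 → 25.72%.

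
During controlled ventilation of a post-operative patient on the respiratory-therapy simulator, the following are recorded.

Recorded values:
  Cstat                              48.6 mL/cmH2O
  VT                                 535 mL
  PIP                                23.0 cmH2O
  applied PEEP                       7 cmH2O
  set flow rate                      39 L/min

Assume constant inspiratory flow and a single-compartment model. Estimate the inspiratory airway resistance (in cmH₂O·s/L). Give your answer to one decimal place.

7.7

Flow: 39 L/min ÷ 60 = 0.65 L/s.
Equation of motion (constant flow): PIP = Vt/C + R·V̇ + PEEP.
R·V̇ = PIP − Vt/C − PEEP = 23.0 − 535/48.6 − 7 = 23.0 − 11.008 − 7 = 4.992 cmH2O.
R = 4.992 / 0.65 = 7.68 cmH2O·s/L.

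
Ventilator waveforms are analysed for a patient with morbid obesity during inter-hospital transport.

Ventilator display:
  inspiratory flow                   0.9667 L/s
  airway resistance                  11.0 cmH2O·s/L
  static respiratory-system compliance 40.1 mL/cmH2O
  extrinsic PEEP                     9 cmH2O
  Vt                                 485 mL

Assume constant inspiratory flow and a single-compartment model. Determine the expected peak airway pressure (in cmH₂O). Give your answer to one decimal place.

31.7

Equation of motion (constant flow): PIP = Vt/C + R·V̇ + PEEP.
PIP = 485/40.1 + 11.0×0.9667 + 9 = 12.095 + 10.634 + 9 = 31.729 cmH2O.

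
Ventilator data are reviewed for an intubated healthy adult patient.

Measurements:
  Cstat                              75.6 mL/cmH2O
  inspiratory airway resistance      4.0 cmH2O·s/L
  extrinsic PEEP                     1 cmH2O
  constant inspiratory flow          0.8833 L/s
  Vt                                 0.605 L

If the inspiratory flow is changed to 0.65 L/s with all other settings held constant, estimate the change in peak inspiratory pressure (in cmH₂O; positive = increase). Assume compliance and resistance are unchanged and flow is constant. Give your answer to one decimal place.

PIP = Vt/C + R·V̇ + PEEP (constant-flow equation of motion).
Only the resistive term changes: ΔPIP = R × ΔV̇ = 4.0 × (0.65 − 0.8833) = 4.0 × -0.2333 = -0.9332 cmH2O.

-0.9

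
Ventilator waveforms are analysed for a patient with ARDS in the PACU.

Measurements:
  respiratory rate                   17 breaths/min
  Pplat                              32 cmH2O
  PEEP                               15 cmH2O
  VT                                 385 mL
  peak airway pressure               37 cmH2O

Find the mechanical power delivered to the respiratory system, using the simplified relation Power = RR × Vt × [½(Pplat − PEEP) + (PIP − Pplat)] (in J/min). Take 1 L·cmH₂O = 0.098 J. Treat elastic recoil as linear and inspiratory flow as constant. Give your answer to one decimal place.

8.7

Per-breath work = Vt × [½(Pplat−PEEP) + (PIP−Pplat)] = 0.385 × [0.5×17.0 + 5.0] = 0.385 × 13.5 = 5.198 L·cmH2O.
Power = 17 × 5.198 = 88.366 L·cmH2O/min.
× 0.098 J/(L·cmH2O) → 8.66 J/min.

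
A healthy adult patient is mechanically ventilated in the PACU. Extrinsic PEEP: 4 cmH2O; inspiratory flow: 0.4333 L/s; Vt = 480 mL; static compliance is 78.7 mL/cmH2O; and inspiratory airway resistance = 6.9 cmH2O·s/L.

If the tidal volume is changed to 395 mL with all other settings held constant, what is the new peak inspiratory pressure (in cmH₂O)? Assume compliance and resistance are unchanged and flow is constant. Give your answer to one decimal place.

PIP = Vt/C + R·V̇ + PEEP (constant-flow equation of motion).
Only the elastic term changes: ΔPIP = ΔVt / C = (395 − 480) / 78.7 = -1.08 cmH2O.
Original PIP = 480/78.7 + 6.9×0.4333 + 4 = 13.089 cmH2O; new PIP = 13.089 + (-1.08) = 12.009 cmH2O.

12.0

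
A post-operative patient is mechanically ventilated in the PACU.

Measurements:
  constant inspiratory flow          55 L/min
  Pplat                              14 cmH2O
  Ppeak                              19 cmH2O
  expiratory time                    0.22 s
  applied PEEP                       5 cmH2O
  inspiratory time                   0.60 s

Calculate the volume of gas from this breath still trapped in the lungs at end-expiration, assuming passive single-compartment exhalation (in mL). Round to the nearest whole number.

Flow: 55 L/min ÷ 60 = 0.9167 L/s.
Vt = flow × Ti = 0.9167 L/s × 0.60 s × 1000 mL/L = 550.02 mL.
R = (PIP − Pplat)/V̇ = (19 − 14) / 0.9167 = 5.0/0.9167 = 5.454 cmH2O·s/L.
C = Vt/(Pplat − PEEP) = 550.02 / (14 − 5) = 550.02/9.0 = 61.113 mL/cmH2O.
τ = R × C = 5.454 × 0.06111 L/cmH2O = 0.3333 s.
Fraction remaining = e^(−Te/τ) = e^(−0.22/0.3333) = 0.5168.
Trapped volume = 550.02 × 0.5168 = 284.25 mL.

284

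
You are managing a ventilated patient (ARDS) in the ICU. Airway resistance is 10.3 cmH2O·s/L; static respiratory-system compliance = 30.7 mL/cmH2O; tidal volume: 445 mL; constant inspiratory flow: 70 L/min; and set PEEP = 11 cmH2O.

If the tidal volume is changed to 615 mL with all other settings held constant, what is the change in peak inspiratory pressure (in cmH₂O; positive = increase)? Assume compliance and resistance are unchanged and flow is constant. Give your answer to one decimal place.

PIP = Vt/C + R·V̇ + PEEP (constant-flow equation of motion).
Only the elastic term changes: ΔPIP = ΔVt / C = (615 − 445) / 30.7 = 5.537 cmH2O.

5.5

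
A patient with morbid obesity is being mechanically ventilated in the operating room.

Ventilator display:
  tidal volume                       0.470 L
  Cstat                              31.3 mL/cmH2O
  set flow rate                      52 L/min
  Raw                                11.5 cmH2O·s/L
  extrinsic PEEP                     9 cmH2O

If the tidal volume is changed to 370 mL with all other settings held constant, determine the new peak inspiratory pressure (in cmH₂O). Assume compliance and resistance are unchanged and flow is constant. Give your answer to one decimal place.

Flow: 52 L/min ÷ 60 = 0.8667 L/s.
PIP = Vt/C + R·V̇ + PEEP (constant-flow equation of motion).
Only the elastic term changes: ΔPIP = ΔVt / C = (370 − 470) / 31.3 = -3.195 cmH2O.
Original PIP = 470/31.3 + 11.5×0.8667 + 9 = 33.983 cmH2O; new PIP = 33.983 + (-3.195) = 30.788 cmH2O.

30.8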